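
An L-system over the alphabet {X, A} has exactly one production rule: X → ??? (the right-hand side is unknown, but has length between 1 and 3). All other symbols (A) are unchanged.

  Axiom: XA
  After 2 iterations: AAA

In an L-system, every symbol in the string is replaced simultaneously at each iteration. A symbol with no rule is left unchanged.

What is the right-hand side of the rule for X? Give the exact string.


Answer: AA

Derivation:
Trying X → AA:
  Step 0: XA
  Step 1: AAA
  Step 2: AAA
Matches the given result.


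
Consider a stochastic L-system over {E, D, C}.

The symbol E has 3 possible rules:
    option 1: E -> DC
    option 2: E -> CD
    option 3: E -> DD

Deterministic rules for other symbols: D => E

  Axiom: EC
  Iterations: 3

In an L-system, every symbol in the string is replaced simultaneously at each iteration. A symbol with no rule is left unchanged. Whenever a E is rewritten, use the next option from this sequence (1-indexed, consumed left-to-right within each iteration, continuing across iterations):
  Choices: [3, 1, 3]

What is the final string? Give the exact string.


Answer: DCDDC

Derivation:
Step 0: EC
Step 1: DDC  (used choices [3])
Step 2: EEC  (used choices [])
Step 3: DCDDC  (used choices [1, 3])


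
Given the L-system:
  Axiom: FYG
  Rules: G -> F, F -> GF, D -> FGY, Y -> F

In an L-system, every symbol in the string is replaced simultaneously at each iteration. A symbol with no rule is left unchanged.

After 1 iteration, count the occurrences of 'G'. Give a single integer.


Step 0: FYG  (1 'G')
Step 1: GFFF  (1 'G')

Answer: 1


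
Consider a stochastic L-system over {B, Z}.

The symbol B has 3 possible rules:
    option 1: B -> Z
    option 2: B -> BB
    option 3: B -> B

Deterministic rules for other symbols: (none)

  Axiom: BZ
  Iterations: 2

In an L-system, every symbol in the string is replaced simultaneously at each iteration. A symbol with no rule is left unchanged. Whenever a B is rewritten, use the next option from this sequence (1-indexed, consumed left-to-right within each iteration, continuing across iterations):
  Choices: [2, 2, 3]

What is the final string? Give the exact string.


Step 0: BZ
Step 1: BBZ  (used choices [2])
Step 2: BBBZ  (used choices [2, 3])

Answer: BBBZ


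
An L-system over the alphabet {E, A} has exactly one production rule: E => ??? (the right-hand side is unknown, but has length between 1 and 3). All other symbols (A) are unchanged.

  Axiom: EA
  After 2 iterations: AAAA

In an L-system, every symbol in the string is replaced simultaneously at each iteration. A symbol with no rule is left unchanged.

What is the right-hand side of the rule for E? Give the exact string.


Trying E => AAA:
  Step 0: EA
  Step 1: AAAA
  Step 2: AAAA
Matches the given result.

Answer: AAA


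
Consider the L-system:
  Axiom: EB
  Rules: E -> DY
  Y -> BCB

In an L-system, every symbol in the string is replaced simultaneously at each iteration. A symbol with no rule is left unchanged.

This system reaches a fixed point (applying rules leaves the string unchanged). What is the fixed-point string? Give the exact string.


Answer: DBCBB

Derivation:
Step 0: EB
Step 1: DYB
Step 2: DBCBB
Step 3: DBCBB  (unchanged — fixed point at step 2)


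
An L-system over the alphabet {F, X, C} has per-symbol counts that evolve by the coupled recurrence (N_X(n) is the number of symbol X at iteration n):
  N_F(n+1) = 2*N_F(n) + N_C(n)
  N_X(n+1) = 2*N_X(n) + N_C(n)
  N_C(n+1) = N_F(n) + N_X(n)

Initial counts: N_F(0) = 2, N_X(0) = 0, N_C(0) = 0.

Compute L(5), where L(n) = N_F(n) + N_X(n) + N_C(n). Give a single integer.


Step 0: N_F=2, N_X=0, N_C=0, L=2
Step 1: N_F=4, N_X=0, N_C=2, L=6
Step 2: N_F=10, N_X=2, N_C=4, L=16
Step 3: N_F=24, N_X=8, N_C=12, L=44
Step 4: N_F=60, N_X=28, N_C=32, L=120
Step 5: N_F=152, N_X=88, N_C=88, L=328

Answer: 328


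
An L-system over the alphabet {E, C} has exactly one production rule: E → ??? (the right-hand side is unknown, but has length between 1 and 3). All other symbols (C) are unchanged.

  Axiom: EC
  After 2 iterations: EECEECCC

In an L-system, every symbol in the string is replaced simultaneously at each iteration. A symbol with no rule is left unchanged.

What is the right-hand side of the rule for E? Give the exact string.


Trying E → EEC:
  Step 0: EC
  Step 1: EECC
  Step 2: EECEECCC
Matches the given result.

Answer: EEC


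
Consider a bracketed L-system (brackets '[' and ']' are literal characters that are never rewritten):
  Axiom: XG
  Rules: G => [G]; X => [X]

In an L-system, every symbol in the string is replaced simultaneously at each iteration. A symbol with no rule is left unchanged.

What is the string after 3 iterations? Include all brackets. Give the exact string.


Step 0: XG
Step 1: [X][G]
Step 2: [[X]][[G]]
Step 3: [[[X]]][[[G]]]

Answer: [[[X]]][[[G]]]


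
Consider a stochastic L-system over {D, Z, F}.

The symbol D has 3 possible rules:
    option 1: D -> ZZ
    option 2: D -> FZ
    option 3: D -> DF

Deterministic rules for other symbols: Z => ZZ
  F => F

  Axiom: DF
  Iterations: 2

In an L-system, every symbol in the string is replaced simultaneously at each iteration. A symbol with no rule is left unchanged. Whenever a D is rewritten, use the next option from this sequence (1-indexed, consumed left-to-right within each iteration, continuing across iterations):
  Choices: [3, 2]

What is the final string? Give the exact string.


Answer: FZFF

Derivation:
Step 0: DF
Step 1: DFF  (used choices [3])
Step 2: FZFF  (used choices [2])


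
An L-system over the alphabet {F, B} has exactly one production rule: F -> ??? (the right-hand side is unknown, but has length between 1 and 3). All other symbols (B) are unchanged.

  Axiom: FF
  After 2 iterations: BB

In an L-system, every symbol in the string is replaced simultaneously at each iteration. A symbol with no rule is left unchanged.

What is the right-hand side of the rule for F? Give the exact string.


Trying F -> B:
  Step 0: FF
  Step 1: BB
  Step 2: BB
Matches the given result.

Answer: B


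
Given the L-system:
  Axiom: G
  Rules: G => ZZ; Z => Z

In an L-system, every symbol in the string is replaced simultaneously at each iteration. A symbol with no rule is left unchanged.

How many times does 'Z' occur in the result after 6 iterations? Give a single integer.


Step 0: G  (0 'Z')
Step 1: ZZ  (2 'Z')
Step 2: ZZ  (2 'Z')
Step 3: ZZ  (2 'Z')
Step 4: ZZ  (2 'Z')
Step 5: ZZ  (2 'Z')
Step 6: ZZ  (2 'Z')

Answer: 2


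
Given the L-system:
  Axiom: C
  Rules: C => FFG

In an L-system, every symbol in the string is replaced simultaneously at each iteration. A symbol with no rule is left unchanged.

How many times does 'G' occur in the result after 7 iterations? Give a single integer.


Step 0: C  (0 'G')
Step 1: FFG  (1 'G')
Step 2: FFG  (1 'G')
Step 3: FFG  (1 'G')
Step 4: FFG  (1 'G')
Step 5: FFG  (1 'G')
Step 6: FFG  (1 'G')
Step 7: FFG  (1 'G')

Answer: 1


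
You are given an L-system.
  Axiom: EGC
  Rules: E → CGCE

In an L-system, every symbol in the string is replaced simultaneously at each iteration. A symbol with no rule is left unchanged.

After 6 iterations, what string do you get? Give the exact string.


Step 0: EGC
Step 1: CGCEGC
Step 2: CGCCGCEGC
Step 3: CGCCGCCGCEGC
Step 4: CGCCGCCGCCGCEGC
Step 5: CGCCGCCGCCGCCGCEGC
Step 6: CGCCGCCGCCGCCGCCGCEGC

Answer: CGCCGCCGCCGCCGCCGCEGC


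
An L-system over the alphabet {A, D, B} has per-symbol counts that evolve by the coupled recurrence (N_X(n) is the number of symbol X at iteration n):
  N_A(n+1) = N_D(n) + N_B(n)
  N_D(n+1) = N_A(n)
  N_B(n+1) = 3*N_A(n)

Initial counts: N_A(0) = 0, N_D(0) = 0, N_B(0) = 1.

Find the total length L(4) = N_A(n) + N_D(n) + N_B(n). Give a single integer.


Answer: 16

Derivation:
Step 0: N_A=0, N_D=0, N_B=1, L=1
Step 1: N_A=1, N_D=0, N_B=0, L=1
Step 2: N_A=0, N_D=1, N_B=3, L=4
Step 3: N_A=4, N_D=0, N_B=0, L=4
Step 4: N_A=0, N_D=4, N_B=12, L=16


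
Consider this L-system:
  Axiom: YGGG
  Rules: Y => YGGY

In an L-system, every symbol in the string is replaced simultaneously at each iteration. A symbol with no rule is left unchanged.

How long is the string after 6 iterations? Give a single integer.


Step 0: length = 4
Step 1: length = 7
Step 2: length = 13
Step 3: length = 25
Step 4: length = 49
Step 5: length = 97
Step 6: length = 193

Answer: 193


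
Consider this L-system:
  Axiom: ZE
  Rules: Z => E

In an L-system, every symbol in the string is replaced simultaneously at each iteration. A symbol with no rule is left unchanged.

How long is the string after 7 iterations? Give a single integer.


Step 0: length = 2
Step 1: length = 2
Step 2: length = 2
Step 3: length = 2
Step 4: length = 2
Step 5: length = 2
Step 6: length = 2
Step 7: length = 2

Answer: 2


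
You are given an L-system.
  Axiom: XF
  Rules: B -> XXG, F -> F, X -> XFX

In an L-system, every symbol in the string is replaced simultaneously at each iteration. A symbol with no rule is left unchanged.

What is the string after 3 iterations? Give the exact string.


Step 0: XF
Step 1: XFXF
Step 2: XFXFXFXF
Step 3: XFXFXFXFXFXFXFXF

Answer: XFXFXFXFXFXFXFXF


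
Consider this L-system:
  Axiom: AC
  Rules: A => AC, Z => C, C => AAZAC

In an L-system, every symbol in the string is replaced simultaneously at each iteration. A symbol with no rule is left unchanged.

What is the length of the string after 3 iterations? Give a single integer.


Answer: 57

Derivation:
Step 0: length = 2
Step 1: length = 7
Step 2: length = 19
Step 3: length = 57


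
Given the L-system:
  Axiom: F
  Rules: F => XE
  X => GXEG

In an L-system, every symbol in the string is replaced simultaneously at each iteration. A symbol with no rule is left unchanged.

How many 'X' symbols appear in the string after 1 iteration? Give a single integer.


Answer: 1

Derivation:
Step 0: F  (0 'X')
Step 1: XE  (1 'X')


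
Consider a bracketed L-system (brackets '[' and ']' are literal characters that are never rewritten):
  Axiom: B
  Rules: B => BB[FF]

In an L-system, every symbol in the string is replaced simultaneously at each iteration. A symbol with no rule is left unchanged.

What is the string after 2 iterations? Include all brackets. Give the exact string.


Answer: BB[FF]BB[FF][FF]

Derivation:
Step 0: B
Step 1: BB[FF]
Step 2: BB[FF]BB[FF][FF]


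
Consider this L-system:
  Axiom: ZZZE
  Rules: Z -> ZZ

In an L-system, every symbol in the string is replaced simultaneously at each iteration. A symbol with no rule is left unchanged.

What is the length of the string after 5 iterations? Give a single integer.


Answer: 97

Derivation:
Step 0: length = 4
Step 1: length = 7
Step 2: length = 13
Step 3: length = 25
Step 4: length = 49
Step 5: length = 97


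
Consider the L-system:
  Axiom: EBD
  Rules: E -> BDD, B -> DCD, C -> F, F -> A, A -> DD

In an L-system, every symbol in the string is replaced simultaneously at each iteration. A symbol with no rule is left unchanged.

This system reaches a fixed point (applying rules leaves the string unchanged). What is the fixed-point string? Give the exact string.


Step 0: EBD
Step 1: BDDDCDD
Step 2: DCDDDDFDD
Step 3: DFDDDDADD
Step 4: DADDDDDDDD
Step 5: DDDDDDDDDDD
Step 6: DDDDDDDDDDD  (unchanged — fixed point at step 5)

Answer: DDDDDDDDDDD


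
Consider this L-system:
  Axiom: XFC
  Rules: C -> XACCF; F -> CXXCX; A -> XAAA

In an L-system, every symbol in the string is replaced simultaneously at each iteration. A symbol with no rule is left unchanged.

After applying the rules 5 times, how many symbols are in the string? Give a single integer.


Step 0: length = 3
Step 1: length = 11
Step 2: length = 34
Step 3: length = 111
Step 4: length = 356
Step 5: length = 1135

Answer: 1135


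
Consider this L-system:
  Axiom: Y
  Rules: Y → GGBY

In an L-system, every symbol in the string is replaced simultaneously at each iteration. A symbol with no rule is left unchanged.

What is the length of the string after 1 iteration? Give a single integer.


Answer: 4

Derivation:
Step 0: length = 1
Step 1: length = 4


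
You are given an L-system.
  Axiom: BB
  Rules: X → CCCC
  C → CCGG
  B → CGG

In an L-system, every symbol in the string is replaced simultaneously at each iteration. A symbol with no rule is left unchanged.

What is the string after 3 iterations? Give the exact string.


Step 0: BB
Step 1: CGGCGG
Step 2: CCGGGGCCGGGG
Step 3: CCGGCCGGGGGGCCGGCCGGGGGG

Answer: CCGGCCGGGGGGCCGGCCGGGGGG


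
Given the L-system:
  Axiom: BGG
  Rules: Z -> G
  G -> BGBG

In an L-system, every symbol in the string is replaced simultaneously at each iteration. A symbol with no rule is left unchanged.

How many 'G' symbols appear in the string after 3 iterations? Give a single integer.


Answer: 16

Derivation:
Step 0: BGG  (2 'G')
Step 1: BBGBGBGBG  (4 'G')
Step 2: BBBGBGBBGBGBBGBGBBGBG  (8 'G')
Step 3: BBBBGBGBBGBGBBBGBGBBGBGBBBGBGBBGBGBBBGBGBBGBG  (16 'G')


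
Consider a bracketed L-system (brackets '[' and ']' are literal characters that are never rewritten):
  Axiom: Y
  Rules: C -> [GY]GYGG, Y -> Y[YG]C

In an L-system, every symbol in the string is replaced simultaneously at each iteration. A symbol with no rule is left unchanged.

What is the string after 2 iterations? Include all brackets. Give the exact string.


Answer: Y[YG]C[Y[YG]CG][GY]GYGG

Derivation:
Step 0: Y
Step 1: Y[YG]C
Step 2: Y[YG]C[Y[YG]CG][GY]GYGG


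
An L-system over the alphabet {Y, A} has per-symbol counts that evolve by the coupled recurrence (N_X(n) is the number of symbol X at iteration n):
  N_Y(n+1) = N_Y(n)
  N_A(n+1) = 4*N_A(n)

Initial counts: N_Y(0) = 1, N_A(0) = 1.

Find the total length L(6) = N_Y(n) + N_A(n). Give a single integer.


Answer: 4097

Derivation:
Step 0: N_Y=1, N_A=1, L=2
Step 1: N_Y=1, N_A=4, L=5
Step 2: N_Y=1, N_A=16, L=17
Step 3: N_Y=1, N_A=64, L=65
Step 4: N_Y=1, N_A=256, L=257
Step 5: N_Y=1, N_A=1024, L=1025
Step 6: N_Y=1, N_A=4096, L=4097


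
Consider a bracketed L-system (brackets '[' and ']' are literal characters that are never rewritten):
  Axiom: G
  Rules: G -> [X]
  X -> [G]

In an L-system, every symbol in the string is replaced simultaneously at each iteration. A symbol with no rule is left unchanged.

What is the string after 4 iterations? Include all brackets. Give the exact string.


Answer: [[[[G]]]]

Derivation:
Step 0: G
Step 1: [X]
Step 2: [[G]]
Step 3: [[[X]]]
Step 4: [[[[G]]]]


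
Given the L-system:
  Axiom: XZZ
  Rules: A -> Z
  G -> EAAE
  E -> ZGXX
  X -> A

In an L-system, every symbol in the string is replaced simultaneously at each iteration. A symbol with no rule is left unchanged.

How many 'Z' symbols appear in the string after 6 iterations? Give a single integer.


Step 0: XZZ  (2 'Z')
Step 1: AZZ  (2 'Z')
Step 2: ZZZ  (3 'Z')
Step 3: ZZZ  (3 'Z')
Step 4: ZZZ  (3 'Z')
Step 5: ZZZ  (3 'Z')
Step 6: ZZZ  (3 'Z')

Answer: 3


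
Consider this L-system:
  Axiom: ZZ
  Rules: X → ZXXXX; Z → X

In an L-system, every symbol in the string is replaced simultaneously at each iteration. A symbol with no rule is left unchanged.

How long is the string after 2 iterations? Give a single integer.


Step 0: length = 2
Step 1: length = 2
Step 2: length = 10

Answer: 10


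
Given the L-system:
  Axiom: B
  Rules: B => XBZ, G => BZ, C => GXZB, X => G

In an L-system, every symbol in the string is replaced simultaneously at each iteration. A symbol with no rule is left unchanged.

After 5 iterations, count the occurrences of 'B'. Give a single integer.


Answer: 4

Derivation:
Step 0: B  (1 'B')
Step 1: XBZ  (1 'B')
Step 2: GXBZZ  (1 'B')
Step 3: BZGXBZZZ  (2 'B')
Step 4: XBZZBZGXBZZZZ  (3 'B')
Step 5: GXBZZZXBZZBZGXBZZZZZ  (4 'B')


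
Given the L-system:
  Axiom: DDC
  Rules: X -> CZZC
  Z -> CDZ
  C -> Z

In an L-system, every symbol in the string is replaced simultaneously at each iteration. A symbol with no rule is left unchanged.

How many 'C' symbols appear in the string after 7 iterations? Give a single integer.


Step 0: DDC  (1 'C')
Step 1: DDZ  (0 'C')
Step 2: DDCDZ  (1 'C')
Step 3: DDZDCDZ  (1 'C')
Step 4: DDCDZDZDCDZ  (2 'C')
Step 5: DDZDCDZDCDZDZDCDZ  (3 'C')
Step 6: DDCDZDZDCDZDZDCDZDCDZDZDCDZ  (5 'C')
Step 7: DDZDCDZDCDZDZDCDZDCDZDZDCDZDZDCDZDCDZDZDCDZ  (8 'C')

Answer: 8


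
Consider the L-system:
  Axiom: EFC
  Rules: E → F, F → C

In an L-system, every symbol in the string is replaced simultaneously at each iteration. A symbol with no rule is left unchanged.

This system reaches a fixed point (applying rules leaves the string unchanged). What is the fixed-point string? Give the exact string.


Step 0: EFC
Step 1: FCC
Step 2: CCC
Step 3: CCC  (unchanged — fixed point at step 2)

Answer: CCC


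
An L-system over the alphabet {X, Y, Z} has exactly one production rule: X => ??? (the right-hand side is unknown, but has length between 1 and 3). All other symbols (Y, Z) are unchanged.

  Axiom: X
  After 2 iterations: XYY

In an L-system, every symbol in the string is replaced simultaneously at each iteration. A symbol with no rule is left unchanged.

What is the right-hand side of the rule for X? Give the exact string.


Answer: XY

Derivation:
Trying X => XY:
  Step 0: X
  Step 1: XY
  Step 2: XYY
Matches the given result.


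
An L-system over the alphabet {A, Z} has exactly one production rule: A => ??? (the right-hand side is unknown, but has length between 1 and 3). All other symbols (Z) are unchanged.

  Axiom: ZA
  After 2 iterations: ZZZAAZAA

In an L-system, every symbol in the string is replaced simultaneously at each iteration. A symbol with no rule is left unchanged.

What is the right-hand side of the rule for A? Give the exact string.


Trying A => ZAA:
  Step 0: ZA
  Step 1: ZZAA
  Step 2: ZZZAAZAA
Matches the given result.

Answer: ZAA


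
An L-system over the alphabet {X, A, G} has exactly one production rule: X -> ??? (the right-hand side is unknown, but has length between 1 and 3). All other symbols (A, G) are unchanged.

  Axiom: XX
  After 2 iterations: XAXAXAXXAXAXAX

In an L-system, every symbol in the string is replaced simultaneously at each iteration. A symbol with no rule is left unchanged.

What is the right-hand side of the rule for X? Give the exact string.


Trying X -> XAX:
  Step 0: XX
  Step 1: XAXXAX
  Step 2: XAXAXAXXAXAXAX
Matches the given result.

Answer: XAX


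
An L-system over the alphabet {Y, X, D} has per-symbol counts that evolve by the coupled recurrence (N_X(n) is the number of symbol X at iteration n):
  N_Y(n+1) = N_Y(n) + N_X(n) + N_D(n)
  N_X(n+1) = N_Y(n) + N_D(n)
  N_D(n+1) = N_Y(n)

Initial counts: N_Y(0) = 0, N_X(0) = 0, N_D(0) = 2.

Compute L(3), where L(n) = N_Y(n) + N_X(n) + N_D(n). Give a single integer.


Answer: 18

Derivation:
Step 0: N_Y=0, N_X=0, N_D=2, L=2
Step 1: N_Y=2, N_X=2, N_D=0, L=4
Step 2: N_Y=4, N_X=2, N_D=2, L=8
Step 3: N_Y=8, N_X=6, N_D=4, L=18


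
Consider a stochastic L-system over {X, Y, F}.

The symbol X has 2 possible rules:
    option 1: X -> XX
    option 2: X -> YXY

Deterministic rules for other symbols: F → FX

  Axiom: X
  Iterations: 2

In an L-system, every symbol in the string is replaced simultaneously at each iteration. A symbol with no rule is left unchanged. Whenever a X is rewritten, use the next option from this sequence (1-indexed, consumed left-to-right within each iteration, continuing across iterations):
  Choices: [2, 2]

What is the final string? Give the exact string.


Answer: YYXYY

Derivation:
Step 0: X
Step 1: YXY  (used choices [2])
Step 2: YYXYY  (used choices [2])


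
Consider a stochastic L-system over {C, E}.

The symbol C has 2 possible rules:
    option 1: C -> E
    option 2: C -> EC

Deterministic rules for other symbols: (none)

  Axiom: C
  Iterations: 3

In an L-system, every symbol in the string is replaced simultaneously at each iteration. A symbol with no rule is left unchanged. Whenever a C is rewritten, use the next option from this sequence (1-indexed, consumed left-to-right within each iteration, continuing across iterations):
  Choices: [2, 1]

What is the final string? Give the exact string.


Answer: EE

Derivation:
Step 0: C
Step 1: EC  (used choices [2])
Step 2: EE  (used choices [1])
Step 3: EE  (used choices [])


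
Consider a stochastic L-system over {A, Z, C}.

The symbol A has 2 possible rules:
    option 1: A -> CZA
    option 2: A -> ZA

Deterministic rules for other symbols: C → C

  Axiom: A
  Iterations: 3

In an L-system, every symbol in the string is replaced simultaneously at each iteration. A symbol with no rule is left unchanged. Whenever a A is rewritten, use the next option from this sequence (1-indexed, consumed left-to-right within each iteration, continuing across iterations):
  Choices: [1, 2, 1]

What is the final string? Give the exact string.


Step 0: A
Step 1: CZA  (used choices [1])
Step 2: CZZA  (used choices [2])
Step 3: CZZCZA  (used choices [1])

Answer: CZZCZA


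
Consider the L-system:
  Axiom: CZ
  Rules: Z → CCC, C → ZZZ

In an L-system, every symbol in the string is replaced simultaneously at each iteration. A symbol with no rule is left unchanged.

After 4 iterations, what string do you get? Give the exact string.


Step 0: CZ
Step 1: ZZZCCC
Step 2: CCCCCCCCCZZZZZZZZZ
Step 3: ZZZZZZZZZZZZZZZZZZZZZZZZZZZCCCCCCCCCCCCCCCCCCCCCCCCCCC
Step 4: CCCCCCCCCCCCCCCCCCCCCCCCCCCCCCCCCCCCCCCCCCCCCCCCCCCCCCCCCCCCCCCCCCCCCCCCCCCCCCCCCZZZZZZZZZZZZZZZZZZZZZZZZZZZZZZZZZZZZZZZZZZZZZZZZZZZZZZZZZZZZZZZZZZZZZZZZZZZZZZZZZ

Answer: CCCCCCCCCCCCCCCCCCCCCCCCCCCCCCCCCCCCCCCCCCCCCCCCCCCCCCCCCCCCCCCCCCCCCCCCCCCCCCCCCZZZZZZZZZZZZZZZZZZZZZZZZZZZZZZZZZZZZZZZZZZZZZZZZZZZZZZZZZZZZZZZZZZZZZZZZZZZZZZZZZ


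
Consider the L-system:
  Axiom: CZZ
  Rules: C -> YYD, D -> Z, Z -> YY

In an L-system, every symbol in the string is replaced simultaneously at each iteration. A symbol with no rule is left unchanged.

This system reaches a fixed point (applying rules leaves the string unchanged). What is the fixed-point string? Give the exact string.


Answer: YYYYYYYY

Derivation:
Step 0: CZZ
Step 1: YYDYYYY
Step 2: YYZYYYY
Step 3: YYYYYYYY
Step 4: YYYYYYYY  (unchanged — fixed point at step 3)


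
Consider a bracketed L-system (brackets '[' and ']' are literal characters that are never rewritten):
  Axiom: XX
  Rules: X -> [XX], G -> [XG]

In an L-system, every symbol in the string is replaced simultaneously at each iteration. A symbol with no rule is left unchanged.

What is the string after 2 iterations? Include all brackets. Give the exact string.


Answer: [[XX][XX]][[XX][XX]]

Derivation:
Step 0: XX
Step 1: [XX][XX]
Step 2: [[XX][XX]][[XX][XX]]


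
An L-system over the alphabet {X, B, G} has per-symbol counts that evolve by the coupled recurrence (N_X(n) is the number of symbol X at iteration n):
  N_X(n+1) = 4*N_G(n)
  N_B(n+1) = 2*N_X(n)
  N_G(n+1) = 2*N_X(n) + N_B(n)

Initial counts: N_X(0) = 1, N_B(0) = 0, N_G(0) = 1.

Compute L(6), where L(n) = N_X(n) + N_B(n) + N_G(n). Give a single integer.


Step 0: N_X=1, N_B=0, N_G=1, L=2
Step 1: N_X=4, N_B=2, N_G=2, L=8
Step 2: N_X=8, N_B=8, N_G=10, L=26
Step 3: N_X=40, N_B=16, N_G=24, L=80
Step 4: N_X=96, N_B=80, N_G=96, L=272
Step 5: N_X=384, N_B=192, N_G=272, L=848
Step 6: N_X=1088, N_B=768, N_G=960, L=2816

Answer: 2816


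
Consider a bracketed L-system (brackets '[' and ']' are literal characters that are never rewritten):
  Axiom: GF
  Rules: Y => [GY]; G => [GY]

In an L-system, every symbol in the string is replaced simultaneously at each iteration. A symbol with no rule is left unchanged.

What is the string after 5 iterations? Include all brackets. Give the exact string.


Step 0: GF
Step 1: [GY]F
Step 2: [[GY][GY]]F
Step 3: [[[GY][GY]][[GY][GY]]]F
Step 4: [[[[GY][GY]][[GY][GY]]][[[GY][GY]][[GY][GY]]]]F
Step 5: [[[[[GY][GY]][[GY][GY]]][[[GY][GY]][[GY][GY]]]][[[[GY][GY]][[GY][GY]]][[[GY][GY]][[GY][GY]]]]]F

Answer: [[[[[GY][GY]][[GY][GY]]][[[GY][GY]][[GY][GY]]]][[[[GY][GY]][[GY][GY]]][[[GY][GY]][[GY][GY]]]]]F


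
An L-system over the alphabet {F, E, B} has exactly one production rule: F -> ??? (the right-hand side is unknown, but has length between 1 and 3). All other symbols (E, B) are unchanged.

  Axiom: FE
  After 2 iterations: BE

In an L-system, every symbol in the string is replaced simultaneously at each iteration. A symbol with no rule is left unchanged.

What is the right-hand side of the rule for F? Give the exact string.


Answer: B

Derivation:
Trying F -> B:
  Step 0: FE
  Step 1: BE
  Step 2: BE
Matches the given result.


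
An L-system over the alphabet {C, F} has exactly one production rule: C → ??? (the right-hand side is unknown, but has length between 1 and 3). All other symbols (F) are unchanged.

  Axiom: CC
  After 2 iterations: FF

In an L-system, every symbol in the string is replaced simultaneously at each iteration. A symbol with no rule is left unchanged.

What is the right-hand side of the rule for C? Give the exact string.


Trying C → F:
  Step 0: CC
  Step 1: FF
  Step 2: FF
Matches the given result.

Answer: F


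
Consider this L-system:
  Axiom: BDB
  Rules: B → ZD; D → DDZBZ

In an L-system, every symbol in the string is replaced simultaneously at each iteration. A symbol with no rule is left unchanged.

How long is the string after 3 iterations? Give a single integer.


Answer: 66

Derivation:
Step 0: length = 3
Step 1: length = 9
Step 2: length = 26
Step 3: length = 66


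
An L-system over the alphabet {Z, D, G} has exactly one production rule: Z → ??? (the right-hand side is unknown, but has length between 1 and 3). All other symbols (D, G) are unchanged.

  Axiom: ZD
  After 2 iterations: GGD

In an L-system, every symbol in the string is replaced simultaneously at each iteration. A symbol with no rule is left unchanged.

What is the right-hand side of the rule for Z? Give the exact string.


Trying Z → GG:
  Step 0: ZD
  Step 1: GGD
  Step 2: GGD
Matches the given result.

Answer: GG


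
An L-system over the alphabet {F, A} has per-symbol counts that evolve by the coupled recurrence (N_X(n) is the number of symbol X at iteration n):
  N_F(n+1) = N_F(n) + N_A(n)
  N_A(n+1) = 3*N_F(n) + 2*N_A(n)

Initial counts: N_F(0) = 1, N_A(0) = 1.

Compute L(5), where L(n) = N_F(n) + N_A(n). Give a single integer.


Step 0: N_F=1, N_A=1, L=2
Step 1: N_F=2, N_A=5, L=7
Step 2: N_F=7, N_A=16, L=23
Step 3: N_F=23, N_A=53, L=76
Step 4: N_F=76, N_A=175, L=251
Step 5: N_F=251, N_A=578, L=829

Answer: 829


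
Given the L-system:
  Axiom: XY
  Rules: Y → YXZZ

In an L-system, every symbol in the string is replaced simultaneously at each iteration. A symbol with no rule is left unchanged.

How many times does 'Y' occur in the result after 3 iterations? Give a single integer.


Step 0: XY  (1 'Y')
Step 1: XYXZZ  (1 'Y')
Step 2: XYXZZXZZ  (1 'Y')
Step 3: XYXZZXZZXZZ  (1 'Y')

Answer: 1


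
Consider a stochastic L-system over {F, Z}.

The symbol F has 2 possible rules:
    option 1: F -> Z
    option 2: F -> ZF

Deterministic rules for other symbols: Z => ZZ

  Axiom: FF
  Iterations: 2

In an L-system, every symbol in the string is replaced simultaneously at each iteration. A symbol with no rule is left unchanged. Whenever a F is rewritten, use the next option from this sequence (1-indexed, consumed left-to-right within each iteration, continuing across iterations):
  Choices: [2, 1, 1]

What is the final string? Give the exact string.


Step 0: FF
Step 1: ZFZ  (used choices [2, 1])
Step 2: ZZZZZ  (used choices [1])

Answer: ZZZZZ


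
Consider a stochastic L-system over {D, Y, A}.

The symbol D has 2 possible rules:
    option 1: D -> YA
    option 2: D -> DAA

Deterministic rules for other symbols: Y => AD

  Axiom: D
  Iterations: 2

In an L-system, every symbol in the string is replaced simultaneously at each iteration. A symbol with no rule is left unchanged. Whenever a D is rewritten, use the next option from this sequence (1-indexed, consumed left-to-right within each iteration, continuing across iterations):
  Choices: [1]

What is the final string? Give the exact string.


Step 0: D
Step 1: YA  (used choices [1])
Step 2: ADA  (used choices [])

Answer: ADA


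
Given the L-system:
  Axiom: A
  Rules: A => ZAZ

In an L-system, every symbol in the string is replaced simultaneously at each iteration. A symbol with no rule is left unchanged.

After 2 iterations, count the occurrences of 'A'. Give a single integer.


Step 0: A  (1 'A')
Step 1: ZAZ  (1 'A')
Step 2: ZZAZZ  (1 'A')

Answer: 1


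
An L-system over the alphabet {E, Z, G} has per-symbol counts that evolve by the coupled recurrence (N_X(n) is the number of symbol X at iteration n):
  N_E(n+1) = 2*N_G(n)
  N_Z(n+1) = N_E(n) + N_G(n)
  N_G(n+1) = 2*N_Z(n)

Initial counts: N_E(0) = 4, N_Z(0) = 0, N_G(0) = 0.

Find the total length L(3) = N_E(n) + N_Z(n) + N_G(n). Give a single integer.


Answer: 24

Derivation:
Step 0: N_E=4, N_Z=0, N_G=0, L=4
Step 1: N_E=0, N_Z=4, N_G=0, L=4
Step 2: N_E=0, N_Z=0, N_G=8, L=8
Step 3: N_E=16, N_Z=8, N_G=0, L=24


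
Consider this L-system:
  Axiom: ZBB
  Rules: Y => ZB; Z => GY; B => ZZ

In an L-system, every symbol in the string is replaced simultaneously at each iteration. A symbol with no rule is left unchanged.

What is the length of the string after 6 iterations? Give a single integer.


Step 0: length = 3
Step 1: length = 6
Step 2: length = 11
Step 3: length = 17
Step 4: length = 28
Step 5: length = 44
Step 6: length = 67

Answer: 67


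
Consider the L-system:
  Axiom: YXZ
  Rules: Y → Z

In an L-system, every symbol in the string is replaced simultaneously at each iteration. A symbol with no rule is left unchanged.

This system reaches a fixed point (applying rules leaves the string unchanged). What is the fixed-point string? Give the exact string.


Answer: ZXZ

Derivation:
Step 0: YXZ
Step 1: ZXZ
Step 2: ZXZ  (unchanged — fixed point at step 1)


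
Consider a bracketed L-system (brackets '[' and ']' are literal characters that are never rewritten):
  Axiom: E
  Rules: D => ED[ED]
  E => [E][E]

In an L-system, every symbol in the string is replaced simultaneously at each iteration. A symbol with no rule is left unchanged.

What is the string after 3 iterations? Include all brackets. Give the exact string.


Step 0: E
Step 1: [E][E]
Step 2: [[E][E]][[E][E]]
Step 3: [[[E][E]][[E][E]]][[[E][E]][[E][E]]]

Answer: [[[E][E]][[E][E]]][[[E][E]][[E][E]]]


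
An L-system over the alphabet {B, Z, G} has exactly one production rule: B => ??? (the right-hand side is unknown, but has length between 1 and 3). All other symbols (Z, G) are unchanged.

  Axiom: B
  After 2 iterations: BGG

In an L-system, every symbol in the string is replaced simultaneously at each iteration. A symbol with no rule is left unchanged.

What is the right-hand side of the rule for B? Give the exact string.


Trying B => BG:
  Step 0: B
  Step 1: BG
  Step 2: BGG
Matches the given result.

Answer: BG


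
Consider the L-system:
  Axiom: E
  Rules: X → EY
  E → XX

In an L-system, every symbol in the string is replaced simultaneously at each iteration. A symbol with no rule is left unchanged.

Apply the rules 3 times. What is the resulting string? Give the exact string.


Answer: XXYXXY

Derivation:
Step 0: E
Step 1: XX
Step 2: EYEY
Step 3: XXYXXY


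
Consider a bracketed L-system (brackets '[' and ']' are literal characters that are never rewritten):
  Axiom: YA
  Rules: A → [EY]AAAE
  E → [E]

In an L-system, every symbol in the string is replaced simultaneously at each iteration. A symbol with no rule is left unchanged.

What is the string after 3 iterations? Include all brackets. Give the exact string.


Step 0: YA
Step 1: Y[EY]AAAE
Step 2: Y[[E]Y][EY]AAAE[EY]AAAE[EY]AAAE[E]
Step 3: Y[[[E]]Y][[E]Y][EY]AAAE[EY]AAAE[EY]AAAE[E][[E]Y][EY]AAAE[EY]AAAE[EY]AAAE[E][[E]Y][EY]AAAE[EY]AAAE[EY]AAAE[E][[E]]

Answer: Y[[[E]]Y][[E]Y][EY]AAAE[EY]AAAE[EY]AAAE[E][[E]Y][EY]AAAE[EY]AAAE[EY]AAAE[E][[E]Y][EY]AAAE[EY]AAAE[EY]AAAE[E][[E]]


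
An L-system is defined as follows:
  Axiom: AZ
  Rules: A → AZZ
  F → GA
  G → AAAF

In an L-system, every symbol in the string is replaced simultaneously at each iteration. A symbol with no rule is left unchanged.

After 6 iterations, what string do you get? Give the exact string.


Step 0: AZ
Step 1: AZZZ
Step 2: AZZZZZ
Step 3: AZZZZZZZ
Step 4: AZZZZZZZZZ
Step 5: AZZZZZZZZZZZ
Step 6: AZZZZZZZZZZZZZ

Answer: AZZZZZZZZZZZZZ


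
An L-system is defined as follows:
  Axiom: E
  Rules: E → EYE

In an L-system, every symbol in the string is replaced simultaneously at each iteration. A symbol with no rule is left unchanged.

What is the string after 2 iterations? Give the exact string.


Step 0: E
Step 1: EYE
Step 2: EYEYEYE

Answer: EYEYEYE


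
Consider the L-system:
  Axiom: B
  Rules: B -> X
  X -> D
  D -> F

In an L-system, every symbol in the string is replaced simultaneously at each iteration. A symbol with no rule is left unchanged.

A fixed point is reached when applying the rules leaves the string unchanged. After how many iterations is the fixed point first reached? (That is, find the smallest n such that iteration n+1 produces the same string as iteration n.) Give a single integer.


Step 0: B
Step 1: X
Step 2: D
Step 3: F
Step 4: F  (unchanged — fixed point at step 3)

Answer: 3


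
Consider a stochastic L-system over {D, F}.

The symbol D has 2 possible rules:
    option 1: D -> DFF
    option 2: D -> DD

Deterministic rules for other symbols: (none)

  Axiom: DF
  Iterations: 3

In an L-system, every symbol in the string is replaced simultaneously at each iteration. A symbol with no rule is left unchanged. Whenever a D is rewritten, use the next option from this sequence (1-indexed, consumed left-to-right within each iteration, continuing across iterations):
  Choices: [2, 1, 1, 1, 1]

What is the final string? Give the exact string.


Step 0: DF
Step 1: DDF  (used choices [2])
Step 2: DFFDFFF  (used choices [1, 1])
Step 3: DFFFFDFFFFF  (used choices [1, 1])

Answer: DFFFFDFFFFF


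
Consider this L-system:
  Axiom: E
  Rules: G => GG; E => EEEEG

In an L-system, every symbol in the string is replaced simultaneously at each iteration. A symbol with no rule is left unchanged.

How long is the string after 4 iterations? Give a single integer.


Answer: 376

Derivation:
Step 0: length = 1
Step 1: length = 5
Step 2: length = 22
Step 3: length = 92
Step 4: length = 376


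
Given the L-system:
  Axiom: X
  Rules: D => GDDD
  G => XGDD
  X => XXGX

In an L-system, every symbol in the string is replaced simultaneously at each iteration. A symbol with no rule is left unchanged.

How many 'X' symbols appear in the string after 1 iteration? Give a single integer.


Answer: 3

Derivation:
Step 0: X  (1 'X')
Step 1: XXGX  (3 'X')


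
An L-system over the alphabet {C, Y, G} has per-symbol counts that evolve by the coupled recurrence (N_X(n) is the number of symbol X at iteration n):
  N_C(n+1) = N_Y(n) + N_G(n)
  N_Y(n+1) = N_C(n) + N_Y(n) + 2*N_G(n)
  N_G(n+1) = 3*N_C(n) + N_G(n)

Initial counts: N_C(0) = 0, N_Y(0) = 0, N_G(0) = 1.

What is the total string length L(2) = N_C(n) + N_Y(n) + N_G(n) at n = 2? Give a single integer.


Answer: 12

Derivation:
Step 0: N_C=0, N_Y=0, N_G=1, L=1
Step 1: N_C=1, N_Y=2, N_G=1, L=4
Step 2: N_C=3, N_Y=5, N_G=4, L=12


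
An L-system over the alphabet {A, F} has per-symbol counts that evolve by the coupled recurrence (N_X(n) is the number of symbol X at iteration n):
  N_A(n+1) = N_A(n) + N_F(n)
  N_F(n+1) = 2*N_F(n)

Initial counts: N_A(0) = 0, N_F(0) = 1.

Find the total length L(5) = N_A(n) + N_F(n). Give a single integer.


Step 0: N_A=0, N_F=1, L=1
Step 1: N_A=1, N_F=2, L=3
Step 2: N_A=3, N_F=4, L=7
Step 3: N_A=7, N_F=8, L=15
Step 4: N_A=15, N_F=16, L=31
Step 5: N_A=31, N_F=32, L=63

Answer: 63


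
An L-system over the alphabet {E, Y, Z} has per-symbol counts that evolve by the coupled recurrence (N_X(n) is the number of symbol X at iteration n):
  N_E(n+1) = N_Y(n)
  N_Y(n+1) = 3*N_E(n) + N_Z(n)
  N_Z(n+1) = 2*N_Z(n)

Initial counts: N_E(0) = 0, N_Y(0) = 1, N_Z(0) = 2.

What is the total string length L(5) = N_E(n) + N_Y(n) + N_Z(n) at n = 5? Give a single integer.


Step 0: N_E=0, N_Y=1, N_Z=2, L=3
Step 1: N_E=1, N_Y=2, N_Z=4, L=7
Step 2: N_E=2, N_Y=7, N_Z=8, L=17
Step 3: N_E=7, N_Y=14, N_Z=16, L=37
Step 4: N_E=14, N_Y=37, N_Z=32, L=83
Step 5: N_E=37, N_Y=74, N_Z=64, L=175

Answer: 175


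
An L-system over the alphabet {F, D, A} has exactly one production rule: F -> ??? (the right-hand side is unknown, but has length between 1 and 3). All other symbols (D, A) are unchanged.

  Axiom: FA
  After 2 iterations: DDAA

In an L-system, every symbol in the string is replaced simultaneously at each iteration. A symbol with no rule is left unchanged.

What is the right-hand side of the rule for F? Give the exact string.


Trying F -> DDA:
  Step 0: FA
  Step 1: DDAA
  Step 2: DDAA
Matches the given result.

Answer: DDA


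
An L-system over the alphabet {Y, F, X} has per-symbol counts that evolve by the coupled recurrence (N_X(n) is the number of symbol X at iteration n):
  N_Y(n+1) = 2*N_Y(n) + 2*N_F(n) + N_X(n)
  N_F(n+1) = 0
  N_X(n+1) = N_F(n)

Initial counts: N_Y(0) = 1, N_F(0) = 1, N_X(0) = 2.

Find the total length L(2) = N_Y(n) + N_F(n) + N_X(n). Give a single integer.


Step 0: N_Y=1, N_F=1, N_X=2, L=4
Step 1: N_Y=6, N_F=0, N_X=1, L=7
Step 2: N_Y=13, N_F=0, N_X=0, L=13

Answer: 13


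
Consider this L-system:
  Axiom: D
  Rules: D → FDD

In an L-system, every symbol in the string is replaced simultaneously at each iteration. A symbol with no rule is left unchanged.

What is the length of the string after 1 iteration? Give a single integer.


Step 0: length = 1
Step 1: length = 3

Answer: 3


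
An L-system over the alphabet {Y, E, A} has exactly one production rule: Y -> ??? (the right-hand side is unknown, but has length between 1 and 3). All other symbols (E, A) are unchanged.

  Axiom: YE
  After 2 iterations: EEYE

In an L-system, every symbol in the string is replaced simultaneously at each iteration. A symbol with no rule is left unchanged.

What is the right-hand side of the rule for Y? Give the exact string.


Answer: EY

Derivation:
Trying Y -> EY:
  Step 0: YE
  Step 1: EYE
  Step 2: EEYE
Matches the given result.


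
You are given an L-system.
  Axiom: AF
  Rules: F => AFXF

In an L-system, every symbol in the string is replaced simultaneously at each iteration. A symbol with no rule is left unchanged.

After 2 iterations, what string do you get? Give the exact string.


Step 0: AF
Step 1: AAFXF
Step 2: AAAFXFXAFXF

Answer: AAAFXFXAFXF


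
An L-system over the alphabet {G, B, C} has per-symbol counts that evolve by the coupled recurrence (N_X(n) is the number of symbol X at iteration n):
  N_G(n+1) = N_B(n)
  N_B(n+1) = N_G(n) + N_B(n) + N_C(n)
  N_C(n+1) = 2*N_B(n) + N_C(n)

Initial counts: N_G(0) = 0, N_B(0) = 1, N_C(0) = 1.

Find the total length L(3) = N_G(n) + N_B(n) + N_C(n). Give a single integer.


Step 0: N_G=0, N_B=1, N_C=1, L=2
Step 1: N_G=1, N_B=2, N_C=3, L=6
Step 2: N_G=2, N_B=6, N_C=7, L=15
Step 3: N_G=6, N_B=15, N_C=19, L=40

Answer: 40


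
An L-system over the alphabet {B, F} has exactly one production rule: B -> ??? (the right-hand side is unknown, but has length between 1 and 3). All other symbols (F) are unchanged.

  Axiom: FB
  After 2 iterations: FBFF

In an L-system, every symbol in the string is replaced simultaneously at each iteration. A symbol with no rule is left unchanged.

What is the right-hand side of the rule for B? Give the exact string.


Trying B -> BF:
  Step 0: FB
  Step 1: FBF
  Step 2: FBFF
Matches the given result.

Answer: BF


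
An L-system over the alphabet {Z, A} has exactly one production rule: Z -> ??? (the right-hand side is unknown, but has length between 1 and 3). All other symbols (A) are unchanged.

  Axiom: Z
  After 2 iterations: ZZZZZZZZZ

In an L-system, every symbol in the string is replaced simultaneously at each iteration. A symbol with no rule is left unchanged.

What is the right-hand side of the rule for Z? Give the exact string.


Trying Z -> ZZZ:
  Step 0: Z
  Step 1: ZZZ
  Step 2: ZZZZZZZZZ
Matches the given result.

Answer: ZZZ
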